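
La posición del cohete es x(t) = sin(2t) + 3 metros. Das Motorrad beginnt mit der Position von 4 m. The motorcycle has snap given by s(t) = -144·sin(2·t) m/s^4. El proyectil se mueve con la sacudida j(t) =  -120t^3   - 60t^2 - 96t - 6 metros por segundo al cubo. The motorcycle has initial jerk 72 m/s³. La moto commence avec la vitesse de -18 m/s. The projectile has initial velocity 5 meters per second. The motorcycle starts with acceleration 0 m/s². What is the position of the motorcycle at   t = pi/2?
To solve this, we need to take 4 antiderivatives of our snap equation s(t) = -144·sin(2·t). Taking ∫s(t)dt and applying j(0) = 72, we find j(t) = 72·cos(2·t). Taking ∫j(t)dt and applying a(0) = 0, we find a(t) = 36·sin(2·t). Finding the integral of a(t) and using v(0) = -18: v(t) = -18·cos(2·t). The integral of velocity is position. Using x(0) = 4, we get x(t) = 4 - 9·sin(2·t). From the given position equation x(t) = 4 - 9·sin(2·t), we substitute t = pi/2 to get x = 4.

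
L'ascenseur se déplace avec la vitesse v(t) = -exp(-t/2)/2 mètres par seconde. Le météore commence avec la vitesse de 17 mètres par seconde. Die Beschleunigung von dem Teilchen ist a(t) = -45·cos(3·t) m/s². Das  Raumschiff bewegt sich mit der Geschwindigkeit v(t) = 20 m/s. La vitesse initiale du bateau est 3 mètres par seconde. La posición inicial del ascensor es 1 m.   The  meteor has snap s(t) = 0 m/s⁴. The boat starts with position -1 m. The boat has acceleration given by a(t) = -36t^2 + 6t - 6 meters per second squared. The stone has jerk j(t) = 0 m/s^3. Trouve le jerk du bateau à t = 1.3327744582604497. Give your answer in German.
Um dies zu lösen, müssen wir 1 Ableitung unserer Gleichung für die Beschleunigung a(t) = -36·t^2 + 6·t - 6 nehmen. Mit d/dt von a(t) finden wir j(t) = 6 - 72·t. Mit j(t) = 6 - 72·t und Einsetzen von t = 1.3327744582604497, finden wir j = -89.9597609947524.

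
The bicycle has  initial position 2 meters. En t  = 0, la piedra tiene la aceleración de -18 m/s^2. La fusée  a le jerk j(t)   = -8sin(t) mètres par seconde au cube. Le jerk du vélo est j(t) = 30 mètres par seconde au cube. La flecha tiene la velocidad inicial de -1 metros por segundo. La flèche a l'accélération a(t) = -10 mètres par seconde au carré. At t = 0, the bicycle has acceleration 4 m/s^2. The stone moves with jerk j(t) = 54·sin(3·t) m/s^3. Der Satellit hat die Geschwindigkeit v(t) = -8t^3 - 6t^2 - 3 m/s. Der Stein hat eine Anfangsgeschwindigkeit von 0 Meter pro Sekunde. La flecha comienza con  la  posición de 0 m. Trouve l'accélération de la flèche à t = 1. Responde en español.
De la ecuación de la aceleración a(t) = -10, sustituimos t = 1 para obtener a = -10.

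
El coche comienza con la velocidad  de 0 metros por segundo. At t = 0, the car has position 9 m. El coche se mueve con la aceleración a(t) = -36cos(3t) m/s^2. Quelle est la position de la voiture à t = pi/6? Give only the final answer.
À t = pi/6, x = 5.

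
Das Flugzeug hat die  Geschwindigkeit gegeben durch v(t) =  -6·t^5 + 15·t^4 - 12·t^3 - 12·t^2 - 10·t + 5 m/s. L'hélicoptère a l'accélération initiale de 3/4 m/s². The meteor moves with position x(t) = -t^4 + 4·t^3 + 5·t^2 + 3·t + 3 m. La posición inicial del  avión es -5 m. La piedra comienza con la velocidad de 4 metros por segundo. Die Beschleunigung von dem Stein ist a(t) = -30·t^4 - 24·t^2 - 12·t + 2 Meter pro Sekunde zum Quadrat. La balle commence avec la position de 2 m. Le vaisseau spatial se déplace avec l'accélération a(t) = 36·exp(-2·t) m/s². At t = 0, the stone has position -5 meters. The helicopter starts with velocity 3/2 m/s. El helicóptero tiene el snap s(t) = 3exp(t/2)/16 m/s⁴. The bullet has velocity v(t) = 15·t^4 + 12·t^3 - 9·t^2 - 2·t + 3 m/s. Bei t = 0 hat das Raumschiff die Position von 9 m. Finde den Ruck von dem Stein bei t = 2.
Ausgehend von der Beschleunigung a(t) = -30·t^4 - 24·t^2 - 12·t + 2, nehmen wir 1 Ableitung. Mit d/dt von a(t) finden wir j(t) = -120·t^3 - 48·t - 12. Aus der Gleichung für den Ruck j(t) = -120·t^3 - 48·t - 12, setzen wir t = 2 ein und erhalten j = -1068.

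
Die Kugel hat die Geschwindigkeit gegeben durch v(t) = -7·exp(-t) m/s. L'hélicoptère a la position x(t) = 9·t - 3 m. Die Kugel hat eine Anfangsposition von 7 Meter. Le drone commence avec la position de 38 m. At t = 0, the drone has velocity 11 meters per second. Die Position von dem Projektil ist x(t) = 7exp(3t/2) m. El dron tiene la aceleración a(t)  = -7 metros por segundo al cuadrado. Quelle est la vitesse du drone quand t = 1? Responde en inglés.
To find the answer, we compute 1 antiderivative of a(t) = -7. The antiderivative of acceleration is velocity. Using v(0) = 11, we get v(t) = 11 - 7·t. From the given velocity equation v(t) = 11 - 7·t, we substitute t = 1 to get v = 4.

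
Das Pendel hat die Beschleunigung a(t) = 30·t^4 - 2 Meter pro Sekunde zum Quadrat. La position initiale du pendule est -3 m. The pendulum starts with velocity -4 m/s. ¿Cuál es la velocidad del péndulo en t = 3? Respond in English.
To solve this, we need to take 1 integral of our acceleration equation a(t) = 30·t^4 - 2. Finding the integral of a(t) and using v(0) = -4: v(t) = 6·t^5 - 2·t - 4. From the given velocity equation v(t) = 6·t^5 - 2·t - 4, we substitute t = 3 to get v = 1448.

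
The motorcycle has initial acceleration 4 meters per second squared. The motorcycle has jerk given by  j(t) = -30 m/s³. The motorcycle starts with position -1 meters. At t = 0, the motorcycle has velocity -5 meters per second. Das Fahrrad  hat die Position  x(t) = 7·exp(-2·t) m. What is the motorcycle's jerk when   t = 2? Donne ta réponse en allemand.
Mit j(t) = -30 und Einsetzen von t = 2, finden wir j = -30.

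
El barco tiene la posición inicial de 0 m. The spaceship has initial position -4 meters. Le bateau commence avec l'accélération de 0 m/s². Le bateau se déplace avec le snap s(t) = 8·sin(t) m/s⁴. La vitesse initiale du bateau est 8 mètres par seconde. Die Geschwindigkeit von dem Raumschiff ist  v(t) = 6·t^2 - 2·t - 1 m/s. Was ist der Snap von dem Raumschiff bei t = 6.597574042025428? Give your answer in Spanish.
Para resolver esto, necesitamos tomar 3 derivadas de nuestra ecuación de la velocidad v(t) = 6·t^2 - 2·t - 1. Derivando la velocidad, obtenemos la aceleración: a(t) = 12·t - 2. Derivando la aceleración, obtenemos la sacudida: j(t) = 12. Tomando d/dt de j(t), encontramos s(t) = 0. Usando s(t) = 0 y sustituyendo t = 6.597574042025428, encontramos s = 0.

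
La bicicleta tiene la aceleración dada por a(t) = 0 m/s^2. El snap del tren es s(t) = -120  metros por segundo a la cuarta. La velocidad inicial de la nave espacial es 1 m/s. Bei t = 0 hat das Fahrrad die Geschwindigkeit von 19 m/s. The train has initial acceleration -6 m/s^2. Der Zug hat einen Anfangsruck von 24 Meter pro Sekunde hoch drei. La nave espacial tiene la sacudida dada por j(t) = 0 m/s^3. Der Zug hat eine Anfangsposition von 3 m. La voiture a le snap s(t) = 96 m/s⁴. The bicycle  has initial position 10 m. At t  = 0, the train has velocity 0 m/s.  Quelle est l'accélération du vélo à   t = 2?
De l'équation de l'accélération a(t) = 0, nous substituons t = 2 pour obtenir a = 0.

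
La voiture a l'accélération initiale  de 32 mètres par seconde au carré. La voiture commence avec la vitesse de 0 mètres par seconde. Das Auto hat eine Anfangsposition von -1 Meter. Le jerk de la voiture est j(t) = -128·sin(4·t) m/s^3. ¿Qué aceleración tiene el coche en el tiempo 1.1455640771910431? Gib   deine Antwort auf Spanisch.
Debemos encontrar la antiderivada de nuestra ecuación de la sacudida j(t) = -128·sin(4·t) 1 vez. La integral de la sacudida es la aceleración. Usando a(0) = 32, obtenemos a(t) = 32·cos(4·t). Tenemos la aceleración a(t) = 32·cos(4·t). Sustituyendo t = 1.1455640771910431: a(1.1455640771910431) = -4.15250219525430.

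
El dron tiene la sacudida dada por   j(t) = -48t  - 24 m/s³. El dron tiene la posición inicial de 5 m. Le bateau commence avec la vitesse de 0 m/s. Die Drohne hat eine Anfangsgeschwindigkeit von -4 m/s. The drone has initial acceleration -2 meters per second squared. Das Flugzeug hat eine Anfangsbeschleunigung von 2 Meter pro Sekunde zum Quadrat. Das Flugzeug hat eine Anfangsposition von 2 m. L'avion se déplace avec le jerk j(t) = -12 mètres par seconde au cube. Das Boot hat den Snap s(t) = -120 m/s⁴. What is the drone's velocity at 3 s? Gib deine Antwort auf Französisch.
En partant du jerk j(t) = -48·t - 24, nous prenons 2 intégrales. L'intégrale du jerk, avec a(0) = -2, donne l'accélération: a(t) = -24·t^2 - 24·t - 2. En intégrant l'accélération et en utilisant la condition initiale v(0) = -4, nous obtenons v(t) = -8·t^3 - 12·t^2 - 2·t - 4. Nous avons la vitesse v(t) = -8·t^3 - 12·t^2 - 2·t - 4. En substituant t = 3: v(3) = -334.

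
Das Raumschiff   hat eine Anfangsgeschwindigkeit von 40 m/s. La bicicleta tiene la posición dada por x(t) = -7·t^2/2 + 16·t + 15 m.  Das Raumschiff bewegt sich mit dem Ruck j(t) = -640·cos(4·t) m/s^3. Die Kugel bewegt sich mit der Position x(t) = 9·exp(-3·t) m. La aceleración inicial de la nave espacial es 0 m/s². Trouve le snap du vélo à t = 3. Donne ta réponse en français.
Nous devons dériver notre équation de la position x(t) = -7·t^2/2 + 16·t + 15 4 fois. La dérivée de la position donne la vitesse: v(t) = 16 - 7·t. En dérivant la vitesse, nous obtenons l'accélération: a(t) = -7. La dérivée de l'accélération donne le jerk: j(t) = 0. La dérivée du jerk donne le snap: s(t) = 0. De l'équation du snap s(t) = 0, nous substituons t = 3 pour obtenir s = 0.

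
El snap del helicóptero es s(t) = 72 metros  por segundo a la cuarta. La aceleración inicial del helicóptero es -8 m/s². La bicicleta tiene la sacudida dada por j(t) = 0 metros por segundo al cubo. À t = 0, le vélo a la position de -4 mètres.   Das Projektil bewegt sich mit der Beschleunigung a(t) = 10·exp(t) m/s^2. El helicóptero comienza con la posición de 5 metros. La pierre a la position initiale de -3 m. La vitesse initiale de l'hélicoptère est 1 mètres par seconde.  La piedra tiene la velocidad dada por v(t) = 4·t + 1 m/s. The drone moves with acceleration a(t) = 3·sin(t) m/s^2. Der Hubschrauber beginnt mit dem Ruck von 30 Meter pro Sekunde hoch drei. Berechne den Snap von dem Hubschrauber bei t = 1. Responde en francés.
Nous avons le snap s(t) = 72. En substituant t = 1: s(1) = 72.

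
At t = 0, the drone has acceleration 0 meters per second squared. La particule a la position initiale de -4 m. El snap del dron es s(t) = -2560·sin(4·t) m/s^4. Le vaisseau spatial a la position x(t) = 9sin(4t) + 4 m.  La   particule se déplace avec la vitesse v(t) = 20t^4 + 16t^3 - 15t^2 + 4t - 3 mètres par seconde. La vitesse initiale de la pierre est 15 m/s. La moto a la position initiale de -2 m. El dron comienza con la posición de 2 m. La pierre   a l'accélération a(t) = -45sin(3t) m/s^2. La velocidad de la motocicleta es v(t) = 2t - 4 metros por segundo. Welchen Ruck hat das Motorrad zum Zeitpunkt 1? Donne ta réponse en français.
En partant de la vitesse v(t) = 2·t - 4, nous prenons 2 dérivées. La dérivée de la vitesse donne l'accélération: a(t) = 2. En prenant d/dt de a(t), nous trouvons j(t) = 0. De l'équation du jerk j(t) = 0, nous substituons t = 1 pour obtenir j = 0.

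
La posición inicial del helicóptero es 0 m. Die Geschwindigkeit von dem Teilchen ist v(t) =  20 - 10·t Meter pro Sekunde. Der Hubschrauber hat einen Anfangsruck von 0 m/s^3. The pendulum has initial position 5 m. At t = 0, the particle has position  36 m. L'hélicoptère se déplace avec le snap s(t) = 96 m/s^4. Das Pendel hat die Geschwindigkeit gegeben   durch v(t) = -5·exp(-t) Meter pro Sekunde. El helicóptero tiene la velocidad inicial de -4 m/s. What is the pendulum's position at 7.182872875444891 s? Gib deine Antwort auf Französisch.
Pour résoudre ceci, nous devons prendre 1 primitive de notre équation de la vitesse v(t) = -5·exp(-t). En prenant ∫v(t)dt et en appliquant x(0) = 5, nous trouvons x(t) = 5·exp(-t). En utilisant x(t) = 5·exp(-t) et en substituant t = 7.182872875444891, nous trouvons x = 0.00379741402740949.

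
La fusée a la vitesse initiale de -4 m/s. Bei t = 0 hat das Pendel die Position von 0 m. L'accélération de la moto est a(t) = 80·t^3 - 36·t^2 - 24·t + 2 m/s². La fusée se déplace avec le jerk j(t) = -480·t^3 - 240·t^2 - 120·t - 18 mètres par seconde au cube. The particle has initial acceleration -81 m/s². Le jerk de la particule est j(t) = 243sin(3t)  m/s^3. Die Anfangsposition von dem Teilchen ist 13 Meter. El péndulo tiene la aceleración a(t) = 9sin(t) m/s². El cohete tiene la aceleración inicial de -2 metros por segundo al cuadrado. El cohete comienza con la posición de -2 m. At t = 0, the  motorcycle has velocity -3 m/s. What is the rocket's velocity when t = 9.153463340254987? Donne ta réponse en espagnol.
Debemos encontrar la integral de nuestra ecuación de la sacudida j(t) = -480·t^3 - 240·t^2 - 120·t - 18 2 veces. La integral de la sacudida es la aceleración. Usando a(0) = -2, obtenemos a(t) = -120·t^4 - 80·t^3 - 60·t^2 - 18·t - 2. La integral de la aceleración es la velocidad. Usando v(0) = -4, obtenemos v(t) = -24·t^5 - 20·t^4 - 20·t^3 - 9·t^2 - 2·t - 4. Usando v(t) = -24·t^5 - 20·t^4 - 20·t^3 - 9·t^2 - 2·t - 4 y sustituyendo t = 9.153463340254987, encontramos v = -1698708.61346993.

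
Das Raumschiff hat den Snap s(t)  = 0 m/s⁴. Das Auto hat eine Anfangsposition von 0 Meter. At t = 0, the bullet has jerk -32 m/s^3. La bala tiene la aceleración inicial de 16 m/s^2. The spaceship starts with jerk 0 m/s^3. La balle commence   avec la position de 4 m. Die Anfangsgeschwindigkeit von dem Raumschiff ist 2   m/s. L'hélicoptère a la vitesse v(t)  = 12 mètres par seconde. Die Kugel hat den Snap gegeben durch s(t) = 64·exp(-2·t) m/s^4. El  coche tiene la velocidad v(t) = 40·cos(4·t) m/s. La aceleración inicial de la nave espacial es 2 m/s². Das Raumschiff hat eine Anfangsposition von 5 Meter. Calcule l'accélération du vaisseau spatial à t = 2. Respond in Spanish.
Necesitamos integrar nuestra ecuación del snap s(t) = 0 2 veces. Integrando el snap y usando la condición inicial j(0) = 0, obtenemos j(t) = 0. La antiderivada de la sacudida, con a(0) = 2, da la aceleración: a(t) = 2. Usando a(t) = 2 y sustituyendo t = 2, encontramos a = 2.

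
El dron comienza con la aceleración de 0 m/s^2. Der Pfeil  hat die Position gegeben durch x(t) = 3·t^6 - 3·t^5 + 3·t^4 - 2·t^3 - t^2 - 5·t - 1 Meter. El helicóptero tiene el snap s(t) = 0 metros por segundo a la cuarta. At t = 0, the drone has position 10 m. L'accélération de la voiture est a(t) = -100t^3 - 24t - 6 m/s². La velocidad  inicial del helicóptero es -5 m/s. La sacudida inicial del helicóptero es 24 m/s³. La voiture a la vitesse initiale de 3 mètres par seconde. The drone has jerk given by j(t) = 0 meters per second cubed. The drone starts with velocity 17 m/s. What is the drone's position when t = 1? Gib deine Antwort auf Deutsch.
Um dies zu lösen, müssen wir 3 Stammfunktionen unserer Gleichung für den Ruck j(t) = 0 finden. Die Stammfunktion von dem Ruck, mit a(0) = 0, ergibt die Beschleunigung: a(t) = 0. Durch Integration von der Beschleunigung und Verwendung der Anfangsbedingung v(0) = 17, erhalten wir v(t) = 17. Mit ∫v(t)dt und Anwendung von x(0) = 10, finden wir x(t) = 17·t + 10. Wir haben die Position x(t) = 17·t + 10. Durch Einsetzen von t = 1: x(1) = 27.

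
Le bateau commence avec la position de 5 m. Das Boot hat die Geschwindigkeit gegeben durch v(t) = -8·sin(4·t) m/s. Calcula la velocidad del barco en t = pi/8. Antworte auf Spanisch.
Usando v(t) = -8·sin(4·t) y sustituyendo t = pi/8, encontramos v = -8.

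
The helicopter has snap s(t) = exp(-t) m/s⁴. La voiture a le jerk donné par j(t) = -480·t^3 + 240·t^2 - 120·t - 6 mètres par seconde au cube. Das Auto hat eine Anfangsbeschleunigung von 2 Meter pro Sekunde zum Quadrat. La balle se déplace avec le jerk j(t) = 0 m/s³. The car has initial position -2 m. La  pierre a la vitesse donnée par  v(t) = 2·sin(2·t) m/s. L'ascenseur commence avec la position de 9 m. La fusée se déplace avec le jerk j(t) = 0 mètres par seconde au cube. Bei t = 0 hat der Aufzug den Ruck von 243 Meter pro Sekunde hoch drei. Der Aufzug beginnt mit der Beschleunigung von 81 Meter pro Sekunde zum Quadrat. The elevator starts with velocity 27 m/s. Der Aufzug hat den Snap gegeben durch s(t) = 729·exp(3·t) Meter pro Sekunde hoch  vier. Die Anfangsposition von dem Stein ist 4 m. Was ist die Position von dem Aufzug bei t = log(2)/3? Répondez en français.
Nous devons intégrer notre équation du snap s(t) = 729·exp(3·t) 4 fois. La primitive du snap, avec j(0) = 243, donne le jerk: j(t) = 243·exp(3·t). En intégrant le jerk et en utilisant la condition initiale a(0) = 81, nous obtenons a(t) = 81·exp(3·t). L'intégrale de l'accélération, avec v(0) = 27, donne la vitesse: v(t) = 27·exp(3·t). En intégrant la vitesse et en utilisant la condition initiale x(0) = 9, nous obtenons x(t) = 9·exp(3·t). En utilisant x(t) = 9·exp(3·t) et en substituant t = log(2)/3, nous trouvons x = 18.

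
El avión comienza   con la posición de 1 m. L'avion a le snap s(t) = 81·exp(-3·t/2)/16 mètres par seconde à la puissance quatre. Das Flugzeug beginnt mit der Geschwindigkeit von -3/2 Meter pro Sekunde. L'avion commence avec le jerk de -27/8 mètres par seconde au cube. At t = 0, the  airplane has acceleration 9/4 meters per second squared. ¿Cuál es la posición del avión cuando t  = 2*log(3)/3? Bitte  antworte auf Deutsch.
Wir müssen das Integral unserer Gleichung für den Snap s(t) = 81·exp(-3·t/2)/16 4-mal finden. Das Integral von dem Snap, mit j(0) = -27/8, ergibt den Ruck: j(t) = -27·exp(-3·t/2)/8. Die Stammfunktion von dem Ruck, mit a(0) = 9/4, ergibt die Beschleunigung: a(t) = 9·exp(-3·t/2)/4. Durch Integration von der Beschleunigung und Verwendung der Anfangsbedingung v(0) = -3/2, erhalten wir v(t) = -3·exp(-3·t/2)/2. Mit ∫v(t)dt und Anwendung von x(0) = 1, finden wir x(t) = exp(-3·t/2). Mit x(t) = exp(-3·t/2) und Einsetzen von t = 2*log(3)/3, finden wir x = 1/3.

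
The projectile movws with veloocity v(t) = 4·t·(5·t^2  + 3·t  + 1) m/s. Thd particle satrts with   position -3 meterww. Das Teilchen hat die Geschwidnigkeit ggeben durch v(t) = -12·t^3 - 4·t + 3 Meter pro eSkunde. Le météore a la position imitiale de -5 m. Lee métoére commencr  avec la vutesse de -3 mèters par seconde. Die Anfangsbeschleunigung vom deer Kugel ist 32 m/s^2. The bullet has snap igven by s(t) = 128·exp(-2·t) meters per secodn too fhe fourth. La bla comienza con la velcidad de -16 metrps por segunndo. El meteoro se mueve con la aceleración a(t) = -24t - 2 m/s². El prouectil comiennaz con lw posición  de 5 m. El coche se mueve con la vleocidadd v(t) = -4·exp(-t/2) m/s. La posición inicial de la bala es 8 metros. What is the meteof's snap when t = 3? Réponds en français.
Pour résoudre ceci, nous devons prendre 2 dérivées de notre équation de l'accélération a(t) = -24·t - 2. En dérivant l'accélération, nous obtenons le jerk: j(t) = -24. En dérivant le jerk, nous obtenons le snap: s(t) = 0. Nous avons le snap s(t) = 0. En substituant t = 3: s(3) = 0.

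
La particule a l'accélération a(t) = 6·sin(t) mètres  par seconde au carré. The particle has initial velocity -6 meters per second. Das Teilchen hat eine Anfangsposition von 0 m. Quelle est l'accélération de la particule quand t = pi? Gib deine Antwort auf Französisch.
Nous avons l'accélération a(t) = 6·sin(t). En substituant t = pi: a(pi) = 0.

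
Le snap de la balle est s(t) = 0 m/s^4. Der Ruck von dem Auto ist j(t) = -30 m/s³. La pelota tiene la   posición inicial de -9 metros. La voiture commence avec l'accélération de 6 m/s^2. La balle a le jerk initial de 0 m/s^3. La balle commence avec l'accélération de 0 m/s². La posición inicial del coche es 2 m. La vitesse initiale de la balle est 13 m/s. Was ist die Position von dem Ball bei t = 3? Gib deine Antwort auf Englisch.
To solve this, we need to take 4 antiderivatives of our snap equation s(t) = 0. Integrating snap and using the initial condition j(0) = 0, we get j(t) = 0. Finding the integral of j(t) and using a(0) = 0: a(t) = 0. The antiderivative of acceleration is velocity. Using v(0) = 13, we get v(t) = 13. Finding the integral of v(t) and using x(0) = -9: x(t) = 13·t - 9. Using x(t) = 13·t - 9 and substituting t = 3, we find x = 30.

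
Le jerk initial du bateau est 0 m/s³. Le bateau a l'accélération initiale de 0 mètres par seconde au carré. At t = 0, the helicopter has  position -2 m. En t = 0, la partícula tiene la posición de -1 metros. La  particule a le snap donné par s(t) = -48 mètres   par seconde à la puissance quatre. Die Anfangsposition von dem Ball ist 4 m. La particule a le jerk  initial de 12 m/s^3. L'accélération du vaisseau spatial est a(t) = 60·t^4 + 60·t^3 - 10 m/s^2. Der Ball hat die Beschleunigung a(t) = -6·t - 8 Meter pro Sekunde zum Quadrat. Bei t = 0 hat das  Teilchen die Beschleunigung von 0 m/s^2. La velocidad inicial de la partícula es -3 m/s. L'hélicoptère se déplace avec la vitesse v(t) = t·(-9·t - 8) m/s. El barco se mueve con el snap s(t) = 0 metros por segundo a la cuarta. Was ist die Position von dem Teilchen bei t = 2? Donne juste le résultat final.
Die Position bei t = 2 ist x = -23.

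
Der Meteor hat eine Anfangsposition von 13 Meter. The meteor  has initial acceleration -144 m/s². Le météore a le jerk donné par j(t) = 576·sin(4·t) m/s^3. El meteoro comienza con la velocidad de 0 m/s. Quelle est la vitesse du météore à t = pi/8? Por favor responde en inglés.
To solve this, we need to take 2 integrals of our jerk equation j(t) = 576·sin(4·t). Integrating jerk and using the initial condition a(0) = -144, we get a(t) = -144·cos(4·t). Integrating acceleration and using the initial condition v(0) = 0, we get v(t) = -36·sin(4·t). Using v(t) = -36·sin(4·t) and substituting t = pi/8, we find v = -36.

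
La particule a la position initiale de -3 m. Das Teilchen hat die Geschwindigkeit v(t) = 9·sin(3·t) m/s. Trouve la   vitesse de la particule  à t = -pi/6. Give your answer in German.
Mit v(t) = 9·sin(3·t) und Einsetzen von t = -pi/6, finden wir v = -9.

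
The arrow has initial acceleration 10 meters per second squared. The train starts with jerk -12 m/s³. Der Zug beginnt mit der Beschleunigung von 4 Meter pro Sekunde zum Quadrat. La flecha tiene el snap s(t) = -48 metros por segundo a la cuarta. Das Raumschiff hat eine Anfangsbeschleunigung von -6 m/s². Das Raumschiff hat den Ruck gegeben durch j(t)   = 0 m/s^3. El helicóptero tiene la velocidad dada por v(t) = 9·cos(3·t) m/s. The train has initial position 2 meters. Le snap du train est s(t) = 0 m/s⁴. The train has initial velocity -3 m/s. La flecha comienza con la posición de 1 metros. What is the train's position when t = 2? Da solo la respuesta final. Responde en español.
En t = 2, x = -12.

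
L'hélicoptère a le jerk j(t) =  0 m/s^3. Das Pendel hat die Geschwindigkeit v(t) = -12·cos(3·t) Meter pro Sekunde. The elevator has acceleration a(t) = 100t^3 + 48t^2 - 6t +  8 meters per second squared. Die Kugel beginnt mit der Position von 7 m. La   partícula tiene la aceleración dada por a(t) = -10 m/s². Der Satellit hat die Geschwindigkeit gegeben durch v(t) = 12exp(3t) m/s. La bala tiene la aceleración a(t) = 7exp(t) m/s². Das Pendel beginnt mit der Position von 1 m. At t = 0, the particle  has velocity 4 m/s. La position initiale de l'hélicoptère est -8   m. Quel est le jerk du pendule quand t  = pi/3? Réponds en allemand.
Um dies zu lösen, müssen wir 2 Ableitungen unserer Gleichung für die Geschwindigkeit v(t) = -12·cos(3·t) nehmen. Mit d/dt von v(t) finden wir a(t) = 36·sin(3·t). Durch Ableiten von der Beschleunigung erhalten wir den Ruck: j(t) = 108·cos(3·t). Mit j(t) = 108·cos(3·t) und Einsetzen von t = pi/3, finden wir j = -108.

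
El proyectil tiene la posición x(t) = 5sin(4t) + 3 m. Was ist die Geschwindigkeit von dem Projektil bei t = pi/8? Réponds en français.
Nous devons dériver notre équation de la position x(t) = 5·sin(4·t) + 3 1 fois. En dérivant la position, nous obtenons la vitesse: v(t) = 20·cos(4·t). En utilisant v(t) = 20·cos(4·t) et en substituant t = pi/8, nous trouvons v = 0.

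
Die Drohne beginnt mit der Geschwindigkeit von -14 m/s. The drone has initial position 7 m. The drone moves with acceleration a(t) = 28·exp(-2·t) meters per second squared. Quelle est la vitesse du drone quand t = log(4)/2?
En partant de l'accélération a(t) = 28·exp(-2·t), nous prenons 1 primitive. L'intégrale de l'accélération, avec v(0) = -14, donne la vitesse: v(t) = -14·exp(-2·t). Nous avons la vitesse v(t) = -14·exp(-2·t). En substituant t = log(4)/2: v(log(4)/2) = -7/2.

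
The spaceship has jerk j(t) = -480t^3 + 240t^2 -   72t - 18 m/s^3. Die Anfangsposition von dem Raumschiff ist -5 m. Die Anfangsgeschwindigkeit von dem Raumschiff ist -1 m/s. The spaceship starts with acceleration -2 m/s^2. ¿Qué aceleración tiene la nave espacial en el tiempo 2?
Debemos encontrar la antiderivada de nuestra ecuación de la sacudida j(t) = -480·t^3 + 240·t^2 - 72·t - 18 1 vez. La integral de la sacudida, con a(0) = -2, da la aceleración: a(t) = -120·t^4 + 80·t^3 - 36·t^2 - 18·t - 2. Tenemos la aceleración a(t) = -120·t^4 + 80·t^3 - 36·t^2 - 18·t - 2. Sustituyendo t = 2: a(2) = -1462.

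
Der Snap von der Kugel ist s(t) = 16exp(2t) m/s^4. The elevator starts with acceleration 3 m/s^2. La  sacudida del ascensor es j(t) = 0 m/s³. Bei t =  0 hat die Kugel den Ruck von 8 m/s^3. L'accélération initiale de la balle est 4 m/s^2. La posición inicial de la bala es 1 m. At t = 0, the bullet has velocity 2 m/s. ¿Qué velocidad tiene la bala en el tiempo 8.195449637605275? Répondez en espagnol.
Debemos encontrar la antiderivada de nuestra ecuación del snap s(t) = 16·exp(2·t) 3 veces. La integral del snap, con j(0) = 8, da la sacudida: j(t) = 8·exp(2·t). La integral de la sacudida es la aceleración. Usando a(0) = 4, obtenemos a(t) = 4·exp(2·t). Integrando la aceleración y usando la condición inicial v(0) = 2, obtenemos v(t) = 2·exp(2·t). Tenemos la velocidad v(t) = 2·exp(2·t). Sustituyendo t = 8.195449637605275: v(8.195449637605275) = 26272845.0402852.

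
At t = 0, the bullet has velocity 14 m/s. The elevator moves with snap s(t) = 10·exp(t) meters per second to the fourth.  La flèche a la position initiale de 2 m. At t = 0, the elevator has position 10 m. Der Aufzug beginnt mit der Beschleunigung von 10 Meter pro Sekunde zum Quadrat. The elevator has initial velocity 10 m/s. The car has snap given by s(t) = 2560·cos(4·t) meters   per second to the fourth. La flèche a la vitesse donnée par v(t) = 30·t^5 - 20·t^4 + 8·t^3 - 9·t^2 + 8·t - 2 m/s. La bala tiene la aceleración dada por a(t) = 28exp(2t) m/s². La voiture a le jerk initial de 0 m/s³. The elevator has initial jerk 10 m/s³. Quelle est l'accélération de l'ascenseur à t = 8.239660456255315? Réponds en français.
Nous devons intégrer notre équation du snap s(t) = 10·exp(t) 2 fois. En intégrant le snap et en utilisant la condition initiale j(0) = 10, nous obtenons j(t) = 10·exp(t). En intégrant le jerk et en utilisant la condition initiale a(0) = 10, nous obtenons a(t) = 10·exp(t). En utilisant a(t) = 10·exp(t) et en substituant t = 8.239660456255315, nous trouvons a = 37882.5381188697.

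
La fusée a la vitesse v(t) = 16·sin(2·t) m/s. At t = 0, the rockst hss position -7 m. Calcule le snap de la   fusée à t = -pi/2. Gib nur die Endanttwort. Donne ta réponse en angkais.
The answer is 128.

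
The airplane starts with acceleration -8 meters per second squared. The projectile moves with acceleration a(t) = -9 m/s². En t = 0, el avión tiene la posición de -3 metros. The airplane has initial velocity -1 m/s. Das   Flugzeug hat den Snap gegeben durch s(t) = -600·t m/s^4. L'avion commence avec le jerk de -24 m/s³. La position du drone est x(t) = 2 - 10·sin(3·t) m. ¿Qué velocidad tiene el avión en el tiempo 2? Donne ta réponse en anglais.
We must find the antiderivative of our snap equation s(t) = -600·t 3 times. Finding the antiderivative of s(t) and using j(0) = -24: j(t) = -300·t^2 - 24. Taking ∫j(t)dt and applying a(0) = -8, we find a(t) = -100·t^3 - 24·t - 8. Finding the antiderivative of a(t) and using v(0) = -1: v(t) = -25·t^4 - 12·t^2 - 8·t - 1. We have velocity v(t) = -25·t^4 - 12·t^2 - 8·t - 1. Substituting t = 2: v(2) = -465.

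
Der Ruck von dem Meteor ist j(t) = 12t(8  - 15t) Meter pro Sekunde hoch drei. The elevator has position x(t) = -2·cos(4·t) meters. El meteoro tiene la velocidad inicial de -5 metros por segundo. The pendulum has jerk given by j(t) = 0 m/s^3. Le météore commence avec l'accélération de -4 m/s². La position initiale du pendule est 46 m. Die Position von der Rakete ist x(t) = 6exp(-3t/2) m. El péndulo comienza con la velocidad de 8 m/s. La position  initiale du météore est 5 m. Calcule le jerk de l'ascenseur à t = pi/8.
En partant de la position x(t) = -2·cos(4·t), nous prenons 3 dérivées. En prenant d/dt de x(t), nous trouvons v(t) = 8·sin(4·t). En dérivant la vitesse, nous obtenons l'accélération: a(t) = 32·cos(4·t). En prenant d/dt de a(t), nous trouvons j(t) = -128·sin(4·t). En utilisant j(t) = -128·sin(4·t) et en substituant t = pi/8, nous trouvons j = -128.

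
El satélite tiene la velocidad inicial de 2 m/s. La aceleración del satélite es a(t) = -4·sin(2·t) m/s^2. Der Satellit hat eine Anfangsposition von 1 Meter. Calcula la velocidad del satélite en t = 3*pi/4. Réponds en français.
En partant de l'accélération a(t) = -4·sin(2·t), nous prenons 1 intégrale. La primitive de l'accélération est la vitesse. En utilisant v(0) = 2, nous obtenons v(t) = 2·cos(2·t). En utilisant v(t) = 2·cos(2·t) et en substituant t = 3*pi/4, nous trouvons v = 0.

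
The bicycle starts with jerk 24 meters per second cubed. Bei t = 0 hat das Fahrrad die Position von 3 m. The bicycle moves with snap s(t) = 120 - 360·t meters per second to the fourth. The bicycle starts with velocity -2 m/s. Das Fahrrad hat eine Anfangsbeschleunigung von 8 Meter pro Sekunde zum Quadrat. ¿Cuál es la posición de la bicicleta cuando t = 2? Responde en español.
Partiendo del snap s(t) = 120 - 360·t, tomamos 4 antiderivadas. Integrando el snap y usando la condición inicial j(0) = 24, obtenemos j(t) = -180·t^2 + 120·t + 24. Tomando ∫j(t)dt y aplicando a(0) = 8, encontramos a(t) = -60·t^3 + 60·t^2 + 24·t + 8. La integral de la aceleración es la velocidad. Usando v(0) = -2, obtenemos v(t) = -15·t^4 + 20·t^3 + 12·t^2 + 8·t - 2. Tomando ∫v(t)dt y aplicando x(0) = 3, encontramos x(t) = -3·t^5 + 5·t^4 + 4·t^3 + 4·t^2 - 2·t + 3. Tenemos la posición x(t) = -3·t^5 + 5·t^4 + 4·t^3 + 4·t^2 - 2·t + 3. Sustituyendo t = 2: x(2) = 31.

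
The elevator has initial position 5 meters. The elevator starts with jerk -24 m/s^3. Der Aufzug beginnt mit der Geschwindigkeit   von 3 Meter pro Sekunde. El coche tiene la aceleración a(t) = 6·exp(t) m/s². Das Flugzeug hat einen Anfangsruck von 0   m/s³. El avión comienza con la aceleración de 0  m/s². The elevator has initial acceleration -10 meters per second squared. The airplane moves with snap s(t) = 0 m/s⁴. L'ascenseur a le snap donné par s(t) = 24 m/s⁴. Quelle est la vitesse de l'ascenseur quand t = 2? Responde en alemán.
Wir müssen die Stammfunktion unserer Gleichung für den Snap s(t) = 24 3-mal finden. Durch Integration von dem Snap und Verwendung der Anfangsbedingung j(0) = -24, erhalten wir j(t) = 24·t - 24. Die Stammfunktion von dem Ruck ist die Beschleunigung. Mit a(0) = -10 erhalten wir a(t) = 12·t^2 - 24·t - 10. Durch Integration von der Beschleunigung und Verwendung der Anfangsbedingung v(0) = 3, erhalten wir v(t) = 4·t^3 - 12·t^2 - 10·t + 3. Aus der Gleichung für die Geschwindigkeit v(t) = 4·t^3 - 12·t^2 - 10·t + 3, setzen wir t = 2 ein und erhalten v = -33.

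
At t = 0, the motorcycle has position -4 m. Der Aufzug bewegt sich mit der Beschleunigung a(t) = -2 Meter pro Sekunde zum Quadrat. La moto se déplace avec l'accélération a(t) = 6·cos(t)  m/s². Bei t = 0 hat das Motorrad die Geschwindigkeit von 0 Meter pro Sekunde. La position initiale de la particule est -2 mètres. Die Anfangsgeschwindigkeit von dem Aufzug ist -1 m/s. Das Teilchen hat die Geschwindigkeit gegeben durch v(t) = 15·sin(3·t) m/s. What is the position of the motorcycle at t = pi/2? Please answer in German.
Wir müssen das Integral unserer Gleichung für die Beschleunigung a(t) = 6·cos(t) 2-mal finden. Die Stammfunktion von der Beschleunigung ist die Geschwindigkeit. Mit v(0) = 0 erhalten wir v(t) = 6·sin(t). Durch Integration von der Geschwindigkeit und Verwendung der Anfangsbedingung x(0) = -4, erhalten wir x(t) = 2 - 6·cos(t). Mit x(t) = 2 - 6·cos(t) und Einsetzen von t = pi/2, finden wir x = 2.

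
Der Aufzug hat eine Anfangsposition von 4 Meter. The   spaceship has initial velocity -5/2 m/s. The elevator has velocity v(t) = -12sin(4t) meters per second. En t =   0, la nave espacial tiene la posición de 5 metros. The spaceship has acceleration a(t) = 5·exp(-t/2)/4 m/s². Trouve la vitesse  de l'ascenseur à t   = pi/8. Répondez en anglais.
We have velocity v(t) = -12·sin(4·t). Substituting t = pi/8: v(pi/8) = -12.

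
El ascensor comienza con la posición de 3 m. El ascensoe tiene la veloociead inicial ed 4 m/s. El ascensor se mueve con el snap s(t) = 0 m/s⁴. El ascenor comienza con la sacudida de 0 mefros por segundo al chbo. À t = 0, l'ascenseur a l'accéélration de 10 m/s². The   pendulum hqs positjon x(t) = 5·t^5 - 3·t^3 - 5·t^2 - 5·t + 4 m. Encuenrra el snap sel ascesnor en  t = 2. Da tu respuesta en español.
De la ecuación del snap s(t) = 0, sustituimos t = 2 para obtener s = 0.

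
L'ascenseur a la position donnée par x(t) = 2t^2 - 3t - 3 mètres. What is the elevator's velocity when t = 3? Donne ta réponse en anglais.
We must differentiate our position equation x(t) = 2·t^2 - 3·t - 3 1 time. The derivative of position gives velocity: v(t) = 4·t - 3. From the given velocity equation v(t) = 4·t - 3, we substitute t = 3 to get v = 9.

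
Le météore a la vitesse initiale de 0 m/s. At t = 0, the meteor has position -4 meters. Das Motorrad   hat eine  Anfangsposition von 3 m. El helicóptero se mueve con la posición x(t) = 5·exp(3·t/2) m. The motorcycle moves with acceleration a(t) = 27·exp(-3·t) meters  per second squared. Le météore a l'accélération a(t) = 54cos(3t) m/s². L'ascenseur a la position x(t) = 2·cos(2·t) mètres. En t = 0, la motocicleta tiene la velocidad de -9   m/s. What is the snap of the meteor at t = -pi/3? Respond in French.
Nous devons dériver notre équation de l'accélération a(t) = 54·cos(3·t) 2 fois. En dérivant l'accélération, nous obtenons le jerk: j(t) = -162·sin(3·t). En prenant d/dt de j(t), nous trouvons s(t) = -486·cos(3·t). Nous avons le snap s(t) = -486·cos(3·t). En substituant t = -pi/3: s(-pi/3) = 486.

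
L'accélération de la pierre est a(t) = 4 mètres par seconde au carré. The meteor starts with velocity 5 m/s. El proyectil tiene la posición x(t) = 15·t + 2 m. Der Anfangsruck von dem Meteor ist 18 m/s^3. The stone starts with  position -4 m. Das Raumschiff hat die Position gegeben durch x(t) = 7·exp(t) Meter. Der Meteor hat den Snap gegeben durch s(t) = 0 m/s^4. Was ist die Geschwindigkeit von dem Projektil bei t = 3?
Um dies zu lösen, müssen wir 1 Ableitung unserer Gleichung für die Position x(t) = 15·t + 2 nehmen. Die Ableitung von der Position ergibt die Geschwindigkeit: v(t) = 15. Aus der Gleichung für die Geschwindigkeit v(t) = 15, setzen wir t = 3 ein und erhalten v = 15.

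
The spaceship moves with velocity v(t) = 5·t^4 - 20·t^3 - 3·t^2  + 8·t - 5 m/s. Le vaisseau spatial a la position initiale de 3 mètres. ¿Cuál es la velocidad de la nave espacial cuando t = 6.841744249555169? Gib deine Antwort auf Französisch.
En utilisant v(t) = 5·t^4 - 20·t^3 - 3·t^2 + 8·t - 5 et en substituant t = 6.841744249555169, nous trouvons v = 4459.76766242884.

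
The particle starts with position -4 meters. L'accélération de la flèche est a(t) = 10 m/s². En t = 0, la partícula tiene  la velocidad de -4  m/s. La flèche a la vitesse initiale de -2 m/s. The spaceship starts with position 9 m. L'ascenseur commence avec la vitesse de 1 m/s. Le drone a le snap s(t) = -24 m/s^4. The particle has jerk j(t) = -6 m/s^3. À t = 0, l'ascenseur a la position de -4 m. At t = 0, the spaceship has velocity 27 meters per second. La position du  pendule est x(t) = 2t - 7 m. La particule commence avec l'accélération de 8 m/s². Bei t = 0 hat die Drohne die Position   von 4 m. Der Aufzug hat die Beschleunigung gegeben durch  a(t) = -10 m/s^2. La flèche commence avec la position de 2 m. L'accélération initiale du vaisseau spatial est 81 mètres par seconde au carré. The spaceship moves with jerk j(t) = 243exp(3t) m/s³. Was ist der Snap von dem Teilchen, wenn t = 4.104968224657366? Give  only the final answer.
Die Antwort ist 0.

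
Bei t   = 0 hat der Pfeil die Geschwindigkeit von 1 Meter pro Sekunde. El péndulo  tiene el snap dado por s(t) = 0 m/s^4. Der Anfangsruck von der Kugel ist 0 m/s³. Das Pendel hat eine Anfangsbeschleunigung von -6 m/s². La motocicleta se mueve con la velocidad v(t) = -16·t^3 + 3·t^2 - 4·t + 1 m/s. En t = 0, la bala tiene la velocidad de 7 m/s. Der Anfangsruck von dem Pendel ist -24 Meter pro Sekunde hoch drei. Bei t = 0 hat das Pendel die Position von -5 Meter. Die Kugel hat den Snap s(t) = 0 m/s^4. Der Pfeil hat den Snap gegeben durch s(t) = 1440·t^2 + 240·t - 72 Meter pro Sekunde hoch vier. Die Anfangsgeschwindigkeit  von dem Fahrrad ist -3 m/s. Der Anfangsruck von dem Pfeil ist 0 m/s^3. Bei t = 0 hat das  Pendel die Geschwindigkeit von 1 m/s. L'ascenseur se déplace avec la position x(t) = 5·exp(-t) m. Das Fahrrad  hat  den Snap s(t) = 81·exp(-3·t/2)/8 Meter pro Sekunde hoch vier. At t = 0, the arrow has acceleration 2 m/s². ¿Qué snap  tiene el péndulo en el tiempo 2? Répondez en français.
De l'équation du snap s(t) = 0, nous substituons t = 2 pour obtenir s = 0.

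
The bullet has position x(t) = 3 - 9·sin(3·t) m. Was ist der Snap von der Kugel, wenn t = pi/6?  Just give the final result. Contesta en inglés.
The snap at t = pi/6 is s = -729.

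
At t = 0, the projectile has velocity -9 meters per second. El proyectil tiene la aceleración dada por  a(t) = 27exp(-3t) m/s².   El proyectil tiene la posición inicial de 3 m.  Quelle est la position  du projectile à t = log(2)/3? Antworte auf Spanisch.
Partiendo de la aceleración a(t) = 27·exp(-3·t), tomamos 2 antiderivadas. Tomando ∫a(t)dt y aplicando v(0) = -9, encontramos v(t) = -9·exp(-3·t). Integrando la velocidad y usando la condición inicial x(0) = 3, obtenemos x(t) = 3·exp(-3·t). De la ecuación de la posición x(t) = 3·exp(-3·t), sustituimos t = log(2)/3 para obtener x = 3/2.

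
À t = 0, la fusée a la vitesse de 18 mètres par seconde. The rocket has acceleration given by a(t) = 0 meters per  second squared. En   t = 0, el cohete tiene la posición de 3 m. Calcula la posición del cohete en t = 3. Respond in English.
Starting from acceleration a(t) = 0, we take 2 integrals. Integrating acceleration and using the initial condition v(0) = 18, we get v(t) = 18. Finding the antiderivative of v(t) and using x(0) = 3: x(t) = 18·t + 3. Using x(t) = 18·t + 3 and substituting t = 3, we find x = 57.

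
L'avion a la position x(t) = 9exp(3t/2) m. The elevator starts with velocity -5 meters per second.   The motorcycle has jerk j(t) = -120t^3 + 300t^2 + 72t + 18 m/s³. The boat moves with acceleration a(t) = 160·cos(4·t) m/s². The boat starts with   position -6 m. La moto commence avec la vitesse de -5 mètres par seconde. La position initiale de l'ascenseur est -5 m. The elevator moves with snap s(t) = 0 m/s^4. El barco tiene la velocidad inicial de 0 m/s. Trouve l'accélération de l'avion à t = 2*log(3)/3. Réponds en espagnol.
Partiendo de la posición x(t) = 9·exp(3·t/2), tomamos 2 derivadas. Tomando d/dt de x(t), encontramos v(t) = 27·exp(3·t/2)/2. La derivada de la velocidad da la aceleración: a(t) = 81·exp(3·t/2)/4. De la ecuación de la aceleración a(t) = 81·exp(3·t/2)/4, sustituimos t = 2*log(3)/3 para obtener a = 243/4.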